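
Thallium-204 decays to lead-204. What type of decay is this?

ΔA = 204 − 204 = 0; ΔZ = 82 − 81 = +1.
A is unchanged and Z rises by 1 — a neutron has become a proton (β⁻ decay).

beta-minus decay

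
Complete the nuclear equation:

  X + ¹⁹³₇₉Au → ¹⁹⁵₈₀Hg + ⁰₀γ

deuteron

Conserve mass number: A + 193 = 195 + 0, so A = 2.
Conserve atomic number: Z + 79 = 80 + 0, so Z = 1.
A = 2 and Z = 1 is ²₁H — a deuteron.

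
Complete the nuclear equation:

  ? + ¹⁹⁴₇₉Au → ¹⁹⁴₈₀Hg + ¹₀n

Conserve mass number: A + 194 = 194 + 1, so A = 1.
Conserve atomic number: Z + 79 = 80 + 0, so Z = 1.
A = 1 and Z = 1 is ¹₁H — a proton.

proton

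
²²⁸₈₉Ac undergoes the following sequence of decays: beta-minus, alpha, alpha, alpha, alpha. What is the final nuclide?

Pb-212

Start: (A, Z) = (228, 89).
After β⁻: (228, 90).
After α: (224, 88).
After α: (220, 86).
After α: (216, 84).
After α: (212, 82).
Z = 82 is lead.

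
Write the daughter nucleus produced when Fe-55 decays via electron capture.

Mn-55

Electron capture: mass number changes by +0, atomic number by -1.
A: 55 = 55; Z: 26 − 1 = 25.
Z = 25 is manganese, so the daughter is Mn-55.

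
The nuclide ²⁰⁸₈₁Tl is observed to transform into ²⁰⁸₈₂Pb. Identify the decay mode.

ΔA = 208 − 208 = 0; ΔZ = 82 − 81 = +1.
A is unchanged and Z rises by 1 — a neutron has become a proton (β⁻ decay).

beta-minus decay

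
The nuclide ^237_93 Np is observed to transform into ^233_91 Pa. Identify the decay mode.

alpha decay

ΔA = 233 − 237 = -4; ΔZ = 91 − 93 = -2.
A drops by 4 and Z drops by 2 — the signature of alpha emission.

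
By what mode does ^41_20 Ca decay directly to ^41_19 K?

beta-plus decay or electron capture

ΔA = 41 − 41 = 0; ΔZ = 19 − 20 = -1.
A is unchanged and Z drops by 1 — a proton has become a neutron (β⁺ emission or electron capture).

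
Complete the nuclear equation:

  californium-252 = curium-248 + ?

alpha particle

Conserve mass number: 252 = 248 + A, so A = 4.
Conserve atomic number: 98 = 96 + Z, so Z = 2.
A = 4 and Z = 2 is helium-4 — an alpha particle.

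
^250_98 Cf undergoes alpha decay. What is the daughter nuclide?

Cm-246

Alpha decay: mass number changes by -4, atomic number by -2.
A: 250 − 4 = 246; Z: 98 − 2 = 96.
Z = 96 is curium, so the daughter is ^246_96 Cm.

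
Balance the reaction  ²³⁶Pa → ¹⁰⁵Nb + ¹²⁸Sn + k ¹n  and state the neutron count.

Conserve mass number: 236 = 105 + 128 + k, so k = 236 − 233 = 3.
Check atomic number: 91 = 41 + 50 + 0 = 91. ✓

3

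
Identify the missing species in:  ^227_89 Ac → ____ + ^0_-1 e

Th-227

Conserve mass number: 227 = A + 0, so A = 227.
Conserve atomic number: 89 = Z − 1, so Z = 90.
Z = 90 is thorium, so the species is ^227_90 Th.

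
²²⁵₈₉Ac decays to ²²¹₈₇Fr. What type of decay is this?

alpha decay

ΔA = 221 − 225 = -4; ΔZ = 87 − 89 = -2.
A drops by 4 and Z drops by 2 — the signature of alpha emission.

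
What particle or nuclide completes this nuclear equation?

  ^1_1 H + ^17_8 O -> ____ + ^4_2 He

Conserve mass number: 1 + 17 = A + 4, so A = 14.
Conserve atomic number: 1 + 8 = Z + 2, so Z = 7.
Z = 7 is nitrogen, so the species is ^14_7 N.

N-14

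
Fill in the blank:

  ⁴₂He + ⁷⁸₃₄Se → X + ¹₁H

Conserve mass number: 4 + 78 = A + 1, so A = 81.
Conserve atomic number: 2 + 34 = Z + 1, so Z = 35.
Z = 35 is bromine, so the species is ⁸¹₃₅Br.

Br-81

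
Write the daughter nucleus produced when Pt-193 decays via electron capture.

Electron capture: mass number changes by +0, atomic number by -1.
A: 193 = 193; Z: 78 − 1 = 77.
Z = 77 is iridium, so the daughter is Ir-193.

Ir-193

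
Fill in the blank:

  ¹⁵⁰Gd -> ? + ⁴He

Conserve mass number: 150 = A + 4, so A = 146.
Conserve atomic number: 64 = Z + 2, so Z = 62.
Z = 62 is samarium, so the species is ¹⁴⁶Sm.

Sm-146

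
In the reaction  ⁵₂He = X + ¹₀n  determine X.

Conserve mass number: 5 = A + 1, so A = 4.
Conserve atomic number: 2 = Z + 0, so Z = 2.
A = 4 and Z = 2 is ⁴₂He — an alpha particle.

He-4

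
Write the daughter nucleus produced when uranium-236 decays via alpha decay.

Alpha decay: mass number changes by -4, atomic number by -2.
A: 236 − 4 = 232; Z: 92 − 2 = 90.
Z = 90 is thorium, so the daughter is thorium-232.

Th-232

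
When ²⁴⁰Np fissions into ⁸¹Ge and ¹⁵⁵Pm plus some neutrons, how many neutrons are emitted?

Conserve mass number: 240 = 81 + 155 + k, so k = 240 − 236 = 4.
Check atomic number: 93 = 32 + 61 + 0 = 93. ✓

4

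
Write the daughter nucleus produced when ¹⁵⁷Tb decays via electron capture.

Electron capture: mass number changes by +0, atomic number by -1.
A: 157 = 157; Z: 65 − 1 = 64.
Z = 64 is gadolinium, so the daughter is ¹⁵⁷Gd.

Gd-157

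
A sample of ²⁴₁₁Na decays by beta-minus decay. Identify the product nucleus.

Mg-24

Beta-minus decay: mass number changes by +0, atomic number by +1.
A: 24 = 24; Z: 11 + 1 = 12.
Z = 12 is magnesium, so the daughter is ²⁴₁₂Mg.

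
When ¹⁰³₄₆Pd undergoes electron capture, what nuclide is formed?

Electron capture: mass number changes by +0, atomic number by -1.
A: 103 = 103; Z: 46 − 1 = 45.
Z = 45 is rhodium, so the daughter is ¹⁰³₄₅Rh.

Rh-103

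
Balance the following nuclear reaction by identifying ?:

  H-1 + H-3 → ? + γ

He-4

Conserve mass number: 1 + 3 = A + 0, so A = 4.
Conserve atomic number: 1 + 1 = Z + 0, so Z = 2.
A = 4 and Z = 2 is He-4 — an alpha particle.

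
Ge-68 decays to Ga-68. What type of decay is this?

ΔA = 68 − 68 = 0; ΔZ = 31 − 32 = -1.
A is unchanged and Z drops by 1 — a proton has become a neutron (β⁺ emission or electron capture).

beta-plus decay or electron capture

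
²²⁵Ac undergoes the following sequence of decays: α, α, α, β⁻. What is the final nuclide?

Po-213

Start: (A, Z) = (225, 89).
After α: (221, 87).
After α: (217, 85).
After α: (213, 83).
After β⁻: (213, 84).
Z = 84 is polonium.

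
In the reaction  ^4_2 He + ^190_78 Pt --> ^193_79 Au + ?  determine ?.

Conserve mass number: 4 + 190 = 193 + A, so A = 1.
Conserve atomic number: 2 + 78 = 79 + Z, so Z = 1.
A = 1 and Z = 1 is ^1_1 H — a proton.

proton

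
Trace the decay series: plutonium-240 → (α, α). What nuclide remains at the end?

Start: (A, Z) = (240, 94).
After α: (236, 92).
After α: (232, 90).
Z = 90 is thorium.

Th-232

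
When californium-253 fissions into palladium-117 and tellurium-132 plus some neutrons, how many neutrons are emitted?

Conserve mass number: 253 = 117 + 132 + k, so k = 253 − 249 = 4.
Check atomic number: 98 = 46 + 52 + 0 = 98. ✓

4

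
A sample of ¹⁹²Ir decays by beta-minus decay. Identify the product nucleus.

Beta-minus decay: mass number changes by +0, atomic number by +1.
A: 192 = 192; Z: 77 + 1 = 78.
Z = 78 is platinum, so the daughter is ¹⁹²Pt.

Pt-192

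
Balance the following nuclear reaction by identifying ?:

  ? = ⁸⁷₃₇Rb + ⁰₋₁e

Conserve mass number: A = 87 + 0, so A = 87.
Conserve atomic number: Z = 37 − 1, so Z = 36.
Z = 36 is krypton, so the species is ⁸⁷₃₆Kr.

Kr-87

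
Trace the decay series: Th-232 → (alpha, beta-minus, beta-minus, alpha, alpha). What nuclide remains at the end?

Start: (A, Z) = (232, 90).
After α: (228, 88).
After β⁻: (228, 89).
After β⁻: (228, 90).
After α: (224, 88).
After α: (220, 86).
Z = 86 is radon.

Rn-220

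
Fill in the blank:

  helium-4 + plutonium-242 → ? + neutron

Conserve mass number: 4 + 242 = A + 1, so A = 245.
Conserve atomic number: 2 + 94 = Z + 0, so Z = 96.
Z = 96 is curium, so the species is curium-245.

Cm-245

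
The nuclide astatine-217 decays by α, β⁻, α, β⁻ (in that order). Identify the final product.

Bi-209

Start: (A, Z) = (217, 85).
After α: (213, 83).
After β⁻: (213, 84).
After α: (209, 82).
After β⁻: (209, 83).
Z = 83 is bismuth.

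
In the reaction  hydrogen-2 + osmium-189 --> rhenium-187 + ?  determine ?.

alpha particle

Conserve mass number: 2 + 189 = 187 + A, so A = 4.
Conserve atomic number: 1 + 76 = 75 + Z, so Z = 2.
A = 4 and Z = 2 is helium-4 — an alpha particle.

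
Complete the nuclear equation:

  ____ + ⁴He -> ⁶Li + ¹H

He-3

Conserve mass number: A + 4 = 6 + 1, so A = 3.
Conserve atomic number: Z + 2 = 3 + 1, so Z = 2.
Z = 2 is helium, so the species is ³He.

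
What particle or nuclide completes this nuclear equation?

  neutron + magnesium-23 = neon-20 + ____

alpha particle

Conserve mass number: 1 + 23 = 20 + A, so A = 4.
Conserve atomic number: 0 + 12 = 10 + Z, so Z = 2.
A = 4 and Z = 2 is helium-4 — an alpha particle.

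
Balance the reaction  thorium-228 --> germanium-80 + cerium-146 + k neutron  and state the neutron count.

Conserve mass number: 228 = 80 + 146 + k, so k = 228 − 226 = 2.
Check atomic number: 90 = 32 + 58 + 0 = 90. ✓

2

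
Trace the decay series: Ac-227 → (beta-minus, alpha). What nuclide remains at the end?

Start: (A, Z) = (227, 89).
After β⁻: (227, 90).
After α: (223, 88).
Z = 88 is radium.

Ra-223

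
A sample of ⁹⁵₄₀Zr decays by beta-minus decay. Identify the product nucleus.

Beta-minus decay: mass number changes by +0, atomic number by +1.
A: 95 = 95; Z: 40 + 1 = 41.
Z = 41 is niobium, so the daughter is ⁹⁵₄₁Nb.

Nb-95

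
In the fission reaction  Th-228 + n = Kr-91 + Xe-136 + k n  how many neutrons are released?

2

Conserve mass number: 229 = 91 + 136 + k, so k = 229 − 227 = 2.
Check atomic number: 90 = 36 + 54 + 0 = 90. ✓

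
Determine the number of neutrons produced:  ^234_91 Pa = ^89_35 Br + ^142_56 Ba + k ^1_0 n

3

Conserve mass number: 234 = 89 + 142 + k, so k = 234 − 231 = 3.
Check atomic number: 91 = 35 + 56 + 0 = 91. ✓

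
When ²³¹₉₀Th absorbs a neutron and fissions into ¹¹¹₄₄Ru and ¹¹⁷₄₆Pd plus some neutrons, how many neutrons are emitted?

4

Conserve mass number: 232 = 111 + 117 + k, so k = 232 − 228 = 4.
Check atomic number: 90 = 44 + 46 + 0 = 90. ✓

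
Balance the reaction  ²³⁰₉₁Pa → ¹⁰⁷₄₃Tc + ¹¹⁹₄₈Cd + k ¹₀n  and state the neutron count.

Conserve mass number: 230 = 107 + 119 + k, so k = 230 − 226 = 4.
Check atomic number: 91 = 43 + 48 + 0 = 91. ✓

4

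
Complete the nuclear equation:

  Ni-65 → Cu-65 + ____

beta-minus particle

Conserve mass number: 65 = 65 + A, so A = 0.
Conserve atomic number: 28 = 29 + Z, so Z = -1.
A = 0 and Z = -1 is e⁻ — a beta-minus particle.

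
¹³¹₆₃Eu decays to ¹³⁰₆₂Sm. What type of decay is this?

ΔA = 130 − 131 = -1; ΔZ = 62 − 63 = -1.
A drops by 1 and Z drops by 1 — a proton was emitted.

proton emission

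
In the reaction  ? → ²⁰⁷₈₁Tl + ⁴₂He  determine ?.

Conserve mass number: A = 207 + 4, so A = 211.
Conserve atomic number: Z = 81 + 2, so Z = 83.
Z = 83 is bismuth, so the species is ²¹¹₈₃Bi.

Bi-211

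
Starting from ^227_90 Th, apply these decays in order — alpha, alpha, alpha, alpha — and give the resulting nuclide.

Start: (A, Z) = (227, 90).
After α: (223, 88).
After α: (219, 86).
After α: (215, 84).
After α: (211, 82).
Z = 82 is lead.

Pb-211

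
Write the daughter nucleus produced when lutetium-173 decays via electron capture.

Electron capture: mass number changes by +0, atomic number by -1.
A: 173 = 173; Z: 71 − 1 = 70.
Z = 70 is ytterbium, so the daughter is ytterbium-173.

Yb-173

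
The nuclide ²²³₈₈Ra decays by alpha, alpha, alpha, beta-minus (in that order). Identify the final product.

Start: (A, Z) = (223, 88).
After α: (219, 86).
After α: (215, 84).
After α: (211, 82).
After β⁻: (211, 83).
Z = 83 is bismuth.

Bi-211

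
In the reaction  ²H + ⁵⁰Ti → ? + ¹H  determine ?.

Ti-51

Conserve mass number: 2 + 50 = A + 1, so A = 51.
Conserve atomic number: 1 + 22 = Z + 1, so Z = 22.
Z = 22 is titanium, so the species is ⁵¹Ti.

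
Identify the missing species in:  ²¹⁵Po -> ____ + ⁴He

Conserve mass number: 215 = A + 4, so A = 211.
Conserve atomic number: 84 = Z + 2, so Z = 82.
Z = 82 is lead, so the species is ²¹¹Pb.

Pb-211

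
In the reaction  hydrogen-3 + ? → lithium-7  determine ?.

alpha particle

Conserve mass number: 3 + A = 7, so A = 4.
Conserve atomic number: 1 + Z = 3, so Z = 2.
A = 4 and Z = 2 is helium-4 — an alpha particle.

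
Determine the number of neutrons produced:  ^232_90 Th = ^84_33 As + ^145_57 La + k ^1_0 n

Conserve mass number: 232 = 84 + 145 + k, so k = 232 − 229 = 3.
Check atomic number: 90 = 33 + 57 + 0 = 90. ✓

3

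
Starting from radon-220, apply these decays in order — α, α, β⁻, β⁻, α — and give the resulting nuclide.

Start: (A, Z) = (220, 86).
After α: (216, 84).
After α: (212, 82).
After β⁻: (212, 83).
After β⁻: (212, 84).
After α: (208, 82).
Z = 82 is lead.

Pb-208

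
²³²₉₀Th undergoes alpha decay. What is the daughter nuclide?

Ra-228

Alpha decay: mass number changes by -4, atomic number by -2.
A: 232 − 4 = 228; Z: 90 − 2 = 88.
Z = 88 is radium, so the daughter is ²²⁸₈₈Ra.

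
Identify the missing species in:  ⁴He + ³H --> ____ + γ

Li-7

Conserve mass number: 4 + 3 = A + 0, so A = 7.
Conserve atomic number: 2 + 1 = Z + 0, so Z = 3.
Z = 3 is lithium, so the species is ⁷Li.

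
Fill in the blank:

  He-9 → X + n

He-8

Conserve mass number: 9 = A + 1, so A = 8.
Conserve atomic number: 2 = Z + 0, so Z = 2.
Z = 2 is helium, so the species is He-8.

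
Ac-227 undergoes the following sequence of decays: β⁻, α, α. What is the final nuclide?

Start: (A, Z) = (227, 89).
After β⁻: (227, 90).
After α: (223, 88).
After α: (219, 86).
Z = 86 is radon.

Rn-219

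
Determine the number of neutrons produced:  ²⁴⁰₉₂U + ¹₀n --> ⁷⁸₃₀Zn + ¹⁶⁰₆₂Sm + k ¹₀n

Conserve mass number: 241 = 78 + 160 + k, so k = 241 − 238 = 3.
Check atomic number: 92 = 30 + 62 + 0 = 92. ✓

3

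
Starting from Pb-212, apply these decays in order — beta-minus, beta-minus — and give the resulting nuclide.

Po-212

Start: (A, Z) = (212, 82).
After β⁻: (212, 83).
After β⁻: (212, 84).
Z = 84 is polonium.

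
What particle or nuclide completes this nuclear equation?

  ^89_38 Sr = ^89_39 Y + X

beta-minus particle

Conserve mass number: 89 = 89 + A, so A = 0.
Conserve atomic number: 38 = 39 + Z, so Z = -1.
A = 0 and Z = -1 is ^0_-1 e — a beta-minus particle.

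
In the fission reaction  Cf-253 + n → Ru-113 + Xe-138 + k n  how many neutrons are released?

Conserve mass number: 254 = 113 + 138 + k, so k = 254 − 251 = 3.
Check atomic number: 98 = 44 + 54 + 0 = 98. ✓

3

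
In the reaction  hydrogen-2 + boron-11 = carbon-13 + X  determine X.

gamma ray

Conserve mass number: 2 + 11 = 13 + A, so A = 0.
Conserve atomic number: 1 + 5 = 6 + Z, so Z = 0.
A = 0 and Z = 0 is γ — a gamma ray.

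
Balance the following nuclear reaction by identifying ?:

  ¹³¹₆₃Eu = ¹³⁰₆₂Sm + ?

Conserve mass number: 131 = 130 + A, so A = 1.
Conserve atomic number: 63 = 62 + Z, so Z = 1.
A = 1 and Z = 1 is ¹₁H — a proton.

proton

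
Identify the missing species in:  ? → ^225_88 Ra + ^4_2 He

Th-229

Conserve mass number: A = 225 + 4, so A = 229.
Conserve atomic number: Z = 88 + 2, so Z = 90.
Z = 90 is thorium, so the species is ^229_90 Th.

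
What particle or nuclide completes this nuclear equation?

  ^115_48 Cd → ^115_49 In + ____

Conserve mass number: 115 = 115 + A, so A = 0.
Conserve atomic number: 48 = 49 + Z, so Z = -1.
A = 0 and Z = -1 is ^0_-1 e — a beta-minus particle.

beta-minus particle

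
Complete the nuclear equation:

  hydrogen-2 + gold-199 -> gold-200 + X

Conserve mass number: 2 + 199 = 200 + A, so A = 1.
Conserve atomic number: 1 + 79 = 79 + Z, so Z = 1.
A = 1 and Z = 1 is hydrogen-1 — a proton.

proton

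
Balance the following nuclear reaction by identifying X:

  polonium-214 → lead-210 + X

alpha particle

Conserve mass number: 214 = 210 + A, so A = 4.
Conserve atomic number: 84 = 82 + Z, so Z = 2.
A = 4 and Z = 2 is helium-4 — an alpha particle.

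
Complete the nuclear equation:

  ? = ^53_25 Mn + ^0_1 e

Conserve mass number: A = 53 + 0, so A = 53.
Conserve atomic number: Z = 25 + 1, so Z = 26.
Z = 26 is iron, so the species is ^53_26 Fe.

Fe-53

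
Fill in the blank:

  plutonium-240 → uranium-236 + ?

Conserve mass number: 240 = 236 + A, so A = 4.
Conserve atomic number: 94 = 92 + Z, so Z = 2.
A = 4 and Z = 2 is helium-4 — an alpha particle.

alpha particle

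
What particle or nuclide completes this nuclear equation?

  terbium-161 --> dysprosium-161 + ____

Conserve mass number: 161 = 161 + A, so A = 0.
Conserve atomic number: 65 = 66 + Z, so Z = -1.
A = 0 and Z = -1 is e⁻ — a beta-minus particle.

beta-minus particle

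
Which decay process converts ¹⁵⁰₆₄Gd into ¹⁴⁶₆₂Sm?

ΔA = 146 − 150 = -4; ΔZ = 62 − 64 = -2.
A drops by 4 and Z drops by 2 — the signature of alpha emission.

alpha decay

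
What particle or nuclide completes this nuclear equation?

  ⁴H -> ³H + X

neutron

Conserve mass number: 4 = 3 + A, so A = 1.
Conserve atomic number: 1 = 1 + Z, so Z = 0.
A = 1 and Z = 0 is ¹n — a neutron.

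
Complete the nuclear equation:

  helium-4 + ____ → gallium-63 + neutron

Cu-60

Conserve mass number: 4 + A = 63 + 1, so A = 60.
Conserve atomic number: 2 + Z = 31 + 0, so Z = 29.
Z = 29 is copper, so the species is copper-60.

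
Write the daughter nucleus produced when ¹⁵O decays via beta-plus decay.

Beta-plus decay: mass number changes by +0, atomic number by -1.
A: 15 = 15; Z: 8 − 1 = 7.
Z = 7 is nitrogen, so the daughter is ¹⁵N.

N-15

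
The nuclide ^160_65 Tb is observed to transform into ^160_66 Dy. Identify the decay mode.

ΔA = 160 − 160 = 0; ΔZ = 66 − 65 = +1.
A is unchanged and Z rises by 1 — a neutron has become a proton (β⁻ decay).

beta-minus decay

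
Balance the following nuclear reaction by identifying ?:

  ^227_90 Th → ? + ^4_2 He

Conserve mass number: 227 = A + 4, so A = 223.
Conserve atomic number: 90 = Z + 2, so Z = 88.
Z = 88 is radium, so the species is ^223_88 Ra.

Ra-223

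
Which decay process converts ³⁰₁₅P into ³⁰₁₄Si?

ΔA = 30 − 30 = 0; ΔZ = 14 − 15 = -1.
A is unchanged and Z drops by 1 — a proton has become a neutron (β⁺ emission or electron capture).

beta-plus decay or electron capture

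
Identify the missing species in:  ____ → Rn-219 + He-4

Ra-223

Conserve mass number: A = 219 + 4, so A = 223.
Conserve atomic number: Z = 86 + 2, so Z = 88.
Z = 88 is radium, so the species is Ra-223.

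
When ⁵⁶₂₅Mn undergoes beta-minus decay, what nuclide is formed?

Fe-56

Beta-minus decay: mass number changes by +0, atomic number by +1.
A: 56 = 56; Z: 25 + 1 = 26.
Z = 26 is iron, so the daughter is ⁵⁶₂₆Fe.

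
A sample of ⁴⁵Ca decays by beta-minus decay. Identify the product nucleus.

Sc-45

Beta-minus decay: mass number changes by +0, atomic number by +1.
A: 45 = 45; Z: 20 + 1 = 21.
Z = 21 is scandium, so the daughter is ⁴⁵Sc.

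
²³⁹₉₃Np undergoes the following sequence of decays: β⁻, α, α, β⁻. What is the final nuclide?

Pa-231

Start: (A, Z) = (239, 93).
After β⁻: (239, 94).
After α: (235, 92).
After α: (231, 90).
After β⁻: (231, 91).
Z = 91 is protactinium.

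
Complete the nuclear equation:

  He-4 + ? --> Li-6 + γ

Conserve mass number: 4 + A = 6 + 0, so A = 2.
Conserve atomic number: 2 + Z = 3 + 0, so Z = 1.
A = 2 and Z = 1 is H-2 — a deuteron.

deuteron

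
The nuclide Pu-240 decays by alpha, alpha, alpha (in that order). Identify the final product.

Ra-228

Start: (A, Z) = (240, 94).
After α: (236, 92).
After α: (232, 90).
After α: (228, 88).
Z = 88 is radium.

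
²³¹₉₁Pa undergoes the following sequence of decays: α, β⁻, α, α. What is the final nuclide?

Rn-219

Start: (A, Z) = (231, 91).
After α: (227, 89).
After β⁻: (227, 90).
After α: (223, 88).
After α: (219, 86).
Z = 86 is radon.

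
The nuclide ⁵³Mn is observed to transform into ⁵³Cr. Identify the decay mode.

beta-plus decay or electron capture

ΔA = 53 − 53 = 0; ΔZ = 24 − 25 = -1.
A is unchanged and Z drops by 1 — a proton has become a neutron (β⁺ emission or electron capture).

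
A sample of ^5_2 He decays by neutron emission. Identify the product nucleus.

He-4

Neutron emission: mass number changes by -1, atomic number by +0.
A: 5 − 1 = 4; Z: 2 = 2.
Z = 2 is helium, so the daughter is ^4_2 He.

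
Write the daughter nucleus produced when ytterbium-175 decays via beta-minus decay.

Beta-minus decay: mass number changes by +0, atomic number by +1.
A: 175 = 175; Z: 70 + 1 = 71.
Z = 71 is lutetium, so the daughter is lutetium-175.

Lu-175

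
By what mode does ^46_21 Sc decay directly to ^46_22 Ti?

beta-minus decay

ΔA = 46 − 46 = 0; ΔZ = 22 − 21 = +1.
A is unchanged and Z rises by 1 — a neutron has become a proton (β⁻ decay).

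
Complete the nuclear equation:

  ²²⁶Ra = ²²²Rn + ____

alpha particle

Conserve mass number: 226 = 222 + A, so A = 4.
Conserve atomic number: 88 = 86 + Z, so Z = 2.
A = 4 and Z = 2 is ⁴He — an alpha particle.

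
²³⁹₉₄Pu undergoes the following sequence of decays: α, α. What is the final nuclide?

Start: (A, Z) = (239, 94).
After α: (235, 92).
After α: (231, 90).
Z = 90 is thorium.

Th-231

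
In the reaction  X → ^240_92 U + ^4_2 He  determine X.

Conserve mass number: A = 240 + 4, so A = 244.
Conserve atomic number: Z = 92 + 2, so Z = 94.
Z = 94 is plutonium, so the species is ^244_94 Pu.

Pu-244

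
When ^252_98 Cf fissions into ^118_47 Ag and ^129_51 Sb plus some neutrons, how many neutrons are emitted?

5

Conserve mass number: 252 = 118 + 129 + k, so k = 252 − 247 = 5.
Check atomic number: 98 = 47 + 51 + 0 = 98. ✓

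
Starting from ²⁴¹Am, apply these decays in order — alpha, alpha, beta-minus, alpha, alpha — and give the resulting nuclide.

Ra-225

Start: (A, Z) = (241, 95).
After α: (237, 93).
After α: (233, 91).
After β⁻: (233, 92).
After α: (229, 90).
After α: (225, 88).
Z = 88 is radium.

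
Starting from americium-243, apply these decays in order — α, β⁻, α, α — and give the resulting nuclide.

Th-231

Start: (A, Z) = (243, 95).
After α: (239, 93).
After β⁻: (239, 94).
After α: (235, 92).
After α: (231, 90).
Z = 90 is thorium.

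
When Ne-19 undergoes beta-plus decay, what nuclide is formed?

Beta-plus decay: mass number changes by +0, atomic number by -1.
A: 19 = 19; Z: 10 − 1 = 9.
Z = 9 is fluorine, so the daughter is F-19.

F-19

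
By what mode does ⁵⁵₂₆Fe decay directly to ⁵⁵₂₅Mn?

beta-plus decay or electron capture

ΔA = 55 − 55 = 0; ΔZ = 25 − 26 = -1.
A is unchanged and Z drops by 1 — a proton has become a neutron (β⁺ emission or electron capture).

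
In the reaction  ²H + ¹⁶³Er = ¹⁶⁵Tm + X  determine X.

Conserve mass number: 2 + 163 = 165 + A, so A = 0.
Conserve atomic number: 1 + 68 = 69 + Z, so Z = 0.
A = 0 and Z = 0 is γ — a gamma ray.

gamma ray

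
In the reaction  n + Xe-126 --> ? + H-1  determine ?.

Conserve mass number: 1 + 126 = A + 1, so A = 126.
Conserve atomic number: 0 + 54 = Z + 1, so Z = 53.
Z = 53 is iodine, so the species is I-126.

I-126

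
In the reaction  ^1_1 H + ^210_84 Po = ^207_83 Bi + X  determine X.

Conserve mass number: 1 + 210 = 207 + A, so A = 4.
Conserve atomic number: 1 + 84 = 83 + Z, so Z = 2.
A = 4 and Z = 2 is ^4_2 He — an alpha particle.

alpha particle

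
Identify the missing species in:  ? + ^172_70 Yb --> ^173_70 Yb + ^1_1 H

deuteron

Conserve mass number: A + 172 = 173 + 1, so A = 2.
Conserve atomic number: Z + 70 = 70 + 1, so Z = 1.
A = 2 and Z = 1 is ^2_1 H — a deuteron.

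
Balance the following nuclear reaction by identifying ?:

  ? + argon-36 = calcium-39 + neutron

alpha particle

Conserve mass number: A + 36 = 39 + 1, so A = 4.
Conserve atomic number: Z + 18 = 20 + 0, so Z = 2.
A = 4 and Z = 2 is helium-4 — an alpha particle.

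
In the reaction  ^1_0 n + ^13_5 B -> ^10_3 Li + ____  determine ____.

alpha particle

Conserve mass number: 1 + 13 = 10 + A, so A = 4.
Conserve atomic number: 0 + 5 = 3 + Z, so Z = 2.
A = 4 and Z = 2 is ^4_2 He — an alpha particle.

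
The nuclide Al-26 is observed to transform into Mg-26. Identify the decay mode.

ΔA = 26 − 26 = 0; ΔZ = 12 − 13 = -1.
A is unchanged and Z drops by 1 — a proton has become a neutron (β⁺ emission or electron capture).

beta-plus decay or electron capture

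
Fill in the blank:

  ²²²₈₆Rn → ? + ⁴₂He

Po-218

Conserve mass number: 222 = A + 4, so A = 218.
Conserve atomic number: 86 = Z + 2, so Z = 84.
Z = 84 is polonium, so the species is ²¹⁸₈₄Po.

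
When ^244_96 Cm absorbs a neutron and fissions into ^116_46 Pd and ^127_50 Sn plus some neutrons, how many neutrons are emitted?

Conserve mass number: 245 = 116 + 127 + k, so k = 245 − 243 = 2.
Check atomic number: 96 = 46 + 50 + 0 = 96. ✓

2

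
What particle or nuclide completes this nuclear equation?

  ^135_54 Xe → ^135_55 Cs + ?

Conserve mass number: 135 = 135 + A, so A = 0.
Conserve atomic number: 54 = 55 + Z, so Z = -1.
A = 0 and Z = -1 is ^0_-1 e — a beta-minus particle.

beta-minus particle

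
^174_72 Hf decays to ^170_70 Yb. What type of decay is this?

alpha decay

ΔA = 170 − 174 = -4; ΔZ = 70 − 72 = -2.
A drops by 4 and Z drops by 2 — the signature of alpha emission.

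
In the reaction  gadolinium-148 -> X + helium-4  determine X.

Conserve mass number: 148 = A + 4, so A = 144.
Conserve atomic number: 64 = Z + 2, so Z = 62.
Z = 62 is samarium, so the species is samarium-144.

Sm-144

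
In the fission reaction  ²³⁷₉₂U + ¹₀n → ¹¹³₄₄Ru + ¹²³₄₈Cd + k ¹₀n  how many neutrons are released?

2

Conserve mass number: 238 = 113 + 123 + k, so k = 238 − 236 = 2.
Check atomic number: 92 = 44 + 48 + 0 = 92. ✓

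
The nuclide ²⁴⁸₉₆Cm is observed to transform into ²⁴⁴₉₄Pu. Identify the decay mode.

alpha decay

ΔA = 244 − 248 = -4; ΔZ = 94 − 96 = -2.
A drops by 4 and Z drops by 2 — the signature of alpha emission.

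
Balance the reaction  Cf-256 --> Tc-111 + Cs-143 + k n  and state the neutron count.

2

Conserve mass number: 256 = 111 + 143 + k, so k = 256 − 254 = 2.
Check atomic number: 98 = 43 + 55 + 0 = 98. ✓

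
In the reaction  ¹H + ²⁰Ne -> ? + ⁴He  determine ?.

Conserve mass number: 1 + 20 = A + 4, so A = 17.
Conserve atomic number: 1 + 10 = Z + 2, so Z = 9.
Z = 9 is fluorine, so the species is ¹⁷F.

F-17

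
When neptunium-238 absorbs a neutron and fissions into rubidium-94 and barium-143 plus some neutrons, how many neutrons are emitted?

2

Conserve mass number: 239 = 94 + 143 + k, so k = 239 − 237 = 2.
Check atomic number: 93 = 37 + 56 + 0 = 93. ✓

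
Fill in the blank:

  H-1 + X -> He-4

Conserve mass number: 1 + A = 4, so A = 3.
Conserve atomic number: 1 + Z = 2, so Z = 1.
A = 3 and Z = 1 is H-3 — a triton.

triton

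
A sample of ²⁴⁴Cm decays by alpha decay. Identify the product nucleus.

Pu-240

Alpha decay: mass number changes by -4, atomic number by -2.
A: 244 − 4 = 240; Z: 96 − 2 = 94.
Z = 94 is plutonium, so the daughter is ²⁴⁰Pu.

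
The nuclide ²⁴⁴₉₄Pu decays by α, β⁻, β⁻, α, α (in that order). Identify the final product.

Th-232

Start: (A, Z) = (244, 94).
After α: (240, 92).
After β⁻: (240, 93).
After β⁻: (240, 94).
After α: (236, 92).
After α: (232, 90).
Z = 90 is thorium.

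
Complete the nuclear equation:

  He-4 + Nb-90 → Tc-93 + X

Conserve mass number: 4 + 90 = 93 + A, so A = 1.
Conserve atomic number: 2 + 41 = 43 + Z, so Z = 0.
A = 1 and Z = 0 is n — a neutron.

neutron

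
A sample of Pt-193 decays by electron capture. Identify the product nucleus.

Ir-193

Electron capture: mass number changes by +0, atomic number by -1.
A: 193 = 193; Z: 78 − 1 = 77.
Z = 77 is iridium, so the daughter is Ir-193.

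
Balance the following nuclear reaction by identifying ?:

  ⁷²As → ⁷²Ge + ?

Conserve mass number: 72 = 72 + A, so A = 0.
Conserve atomic number: 33 = 32 + Z, so Z = 1.
A = 0 and Z = 1 is e⁺ — a positron.

positron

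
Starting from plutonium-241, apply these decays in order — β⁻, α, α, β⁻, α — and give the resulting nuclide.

Th-229

Start: (A, Z) = (241, 94).
After β⁻: (241, 95).
After α: (237, 93).
After α: (233, 91).
After β⁻: (233, 92).
After α: (229, 90).
Z = 90 is thorium.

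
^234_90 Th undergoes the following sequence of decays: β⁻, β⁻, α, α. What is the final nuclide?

Ra-226

Start: (A, Z) = (234, 90).
After β⁻: (234, 91).
After β⁻: (234, 92).
After α: (230, 90).
After α: (226, 88).
Z = 88 is radium.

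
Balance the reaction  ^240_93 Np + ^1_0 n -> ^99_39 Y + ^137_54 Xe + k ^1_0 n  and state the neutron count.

5

Conserve mass number: 241 = 99 + 137 + k, so k = 241 − 236 = 5.
Check atomic number: 93 = 39 + 54 + 0 = 93. ✓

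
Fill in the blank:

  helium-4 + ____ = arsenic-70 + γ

Conserve mass number: 4 + A = 70 + 0, so A = 66.
Conserve atomic number: 2 + Z = 33 + 0, so Z = 31.
Z = 31 is gallium, so the species is gallium-66.

Ga-66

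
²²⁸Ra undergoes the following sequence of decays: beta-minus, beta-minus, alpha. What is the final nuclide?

Start: (A, Z) = (228, 88).
After β⁻: (228, 89).
After β⁻: (228, 90).
After α: (224, 88).
Z = 88 is radium.

Ra-224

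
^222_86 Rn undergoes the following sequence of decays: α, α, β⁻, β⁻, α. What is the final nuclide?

Start: (A, Z) = (222, 86).
After α: (218, 84).
After α: (214, 82).
After β⁻: (214, 83).
After β⁻: (214, 84).
After α: (210, 82).
Z = 82 is lead.

Pb-210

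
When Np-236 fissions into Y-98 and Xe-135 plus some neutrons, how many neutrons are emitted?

Conserve mass number: 236 = 98 + 135 + k, so k = 236 − 233 = 3.
Check atomic number: 93 = 39 + 54 + 0 = 93. ✓

3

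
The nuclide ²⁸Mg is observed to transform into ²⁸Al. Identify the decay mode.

ΔA = 28 − 28 = 0; ΔZ = 13 − 12 = +1.
A is unchanged and Z rises by 1 — a neutron has become a proton (β⁻ decay).

beta-minus decay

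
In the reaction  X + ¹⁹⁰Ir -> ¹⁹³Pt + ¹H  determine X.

alpha particle

Conserve mass number: A + 190 = 193 + 1, so A = 4.
Conserve atomic number: Z + 77 = 78 + 1, so Z = 2.
A = 4 and Z = 2 is ⁴He — an alpha particle.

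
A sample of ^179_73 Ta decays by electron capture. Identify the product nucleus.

Hf-179

Electron capture: mass number changes by +0, atomic number by -1.
A: 179 = 179; Z: 73 − 1 = 72.
Z = 72 is hafnium, so the daughter is ^179_72 Hf.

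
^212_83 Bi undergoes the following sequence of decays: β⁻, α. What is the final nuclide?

Start: (A, Z) = (212, 83).
After β⁻: (212, 84).
After α: (208, 82).
Z = 82 is lead.

Pb-208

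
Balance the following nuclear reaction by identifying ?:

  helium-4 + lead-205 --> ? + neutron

Po-208

Conserve mass number: 4 + 205 = A + 1, so A = 208.
Conserve atomic number: 2 + 82 = Z + 0, so Z = 84.
Z = 84 is polonium, so the species is polonium-208.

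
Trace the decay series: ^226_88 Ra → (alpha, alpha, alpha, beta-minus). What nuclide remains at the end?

Start: (A, Z) = (226, 88).
After α: (222, 86).
After α: (218, 84).
After α: (214, 82).
After β⁻: (214, 83).
Z = 83 is bismuth.

Bi-214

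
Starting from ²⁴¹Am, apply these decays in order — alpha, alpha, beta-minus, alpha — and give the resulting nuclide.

Th-229

Start: (A, Z) = (241, 95).
After α: (237, 93).
After α: (233, 91).
After β⁻: (233, 92).
After α: (229, 90).
Z = 90 is thorium.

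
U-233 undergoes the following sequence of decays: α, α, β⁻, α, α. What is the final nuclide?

At-217

Start: (A, Z) = (233, 92).
After α: (229, 90).
After α: (225, 88).
After β⁻: (225, 89).
After α: (221, 87).
After α: (217, 85).
Z = 85 is astatine.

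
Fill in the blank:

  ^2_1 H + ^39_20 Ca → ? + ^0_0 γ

Conserve mass number: 2 + 39 = A + 0, so A = 41.
Conserve atomic number: 1 + 20 = Z + 0, so Z = 21.
Z = 21 is scandium, so the species is ^41_21 Sc.

Sc-41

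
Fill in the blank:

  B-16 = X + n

Conserve mass number: 16 = A + 1, so A = 15.
Conserve atomic number: 5 = Z + 0, so Z = 5.
Z = 5 is boron, so the species is B-15.

B-15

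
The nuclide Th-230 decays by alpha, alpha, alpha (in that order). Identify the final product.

Po-218

Start: (A, Z) = (230, 90).
After α: (226, 88).
After α: (222, 86).
After α: (218, 84).
Z = 84 is polonium.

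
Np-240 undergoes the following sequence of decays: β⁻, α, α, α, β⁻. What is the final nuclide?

Start: (A, Z) = (240, 93).
After β⁻: (240, 94).
After α: (236, 92).
After α: (232, 90).
After α: (228, 88).
After β⁻: (228, 89).
Z = 89 is actinium.

Ac-228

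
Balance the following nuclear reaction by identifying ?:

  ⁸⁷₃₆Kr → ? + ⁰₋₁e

Conserve mass number: 87 = A + 0, so A = 87.
Conserve atomic number: 36 = Z − 1, so Z = 37.
Z = 37 is rubidium, so the species is ⁸⁷₃₇Rb.

Rb-87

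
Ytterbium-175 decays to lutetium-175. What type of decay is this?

ΔA = 175 − 175 = 0; ΔZ = 71 − 70 = +1.
A is unchanged and Z rises by 1 — a neutron has become a proton (β⁻ decay).

beta-minus decay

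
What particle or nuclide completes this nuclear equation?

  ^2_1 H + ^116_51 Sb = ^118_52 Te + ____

Conserve mass number: 2 + 116 = 118 + A, so A = 0.
Conserve atomic number: 1 + 51 = 52 + Z, so Z = 0.
A = 0 and Z = 0 is ^0_0 γ — a gamma ray.

gamma ray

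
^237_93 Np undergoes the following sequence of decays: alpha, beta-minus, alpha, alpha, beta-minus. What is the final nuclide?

Ac-225

Start: (A, Z) = (237, 93).
After α: (233, 91).
After β⁻: (233, 92).
After α: (229, 90).
After α: (225, 88).
After β⁻: (225, 89).
Z = 89 is actinium.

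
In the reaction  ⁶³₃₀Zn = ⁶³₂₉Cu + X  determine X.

Conserve mass number: 63 = 63 + A, so A = 0.
Conserve atomic number: 30 = 29 + Z, so Z = 1.
A = 0 and Z = 1 is ⁰₁e — a positron.

positron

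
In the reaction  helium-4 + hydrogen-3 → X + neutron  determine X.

Conserve mass number: 4 + 3 = A + 1, so A = 6.
Conserve atomic number: 2 + 1 = Z + 0, so Z = 3.
Z = 3 is lithium, so the species is lithium-6.

Li-6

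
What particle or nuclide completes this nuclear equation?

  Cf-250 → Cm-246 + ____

alpha particle

Conserve mass number: 250 = 246 + A, so A = 4.
Conserve atomic number: 98 = 96 + Z, so Z = 2.
A = 4 and Z = 2 is He-4 — an alpha particle.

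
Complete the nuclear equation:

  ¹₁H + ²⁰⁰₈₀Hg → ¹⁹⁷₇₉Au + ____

Conserve mass number: 1 + 200 = 197 + A, so A = 4.
Conserve atomic number: 1 + 80 = 79 + Z, so Z = 2.
A = 4 and Z = 2 is ⁴₂He — an alpha particle.

alpha particle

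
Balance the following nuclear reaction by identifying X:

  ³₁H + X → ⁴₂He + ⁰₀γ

proton

Conserve mass number: 3 + A = 4 + 0, so A = 1.
Conserve atomic number: 1 + Z = 2 + 0, so Z = 1.
A = 1 and Z = 1 is ¹₁H — a proton.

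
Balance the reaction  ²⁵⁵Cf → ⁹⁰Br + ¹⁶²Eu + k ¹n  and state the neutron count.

3

Conserve mass number: 255 = 90 + 162 + k, so k = 255 − 252 = 3.
Check atomic number: 98 = 35 + 63 + 0 = 98. ✓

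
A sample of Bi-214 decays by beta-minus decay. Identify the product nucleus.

Po-214

Beta-minus decay: mass number changes by +0, atomic number by +1.
A: 214 = 214; Z: 83 + 1 = 84.
Z = 84 is polonium, so the daughter is Po-214.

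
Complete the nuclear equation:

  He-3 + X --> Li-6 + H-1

alpha particle

Conserve mass number: 3 + A = 6 + 1, so A = 4.
Conserve atomic number: 2 + Z = 3 + 1, so Z = 2.
A = 4 and Z = 2 is He-4 — an alpha particle.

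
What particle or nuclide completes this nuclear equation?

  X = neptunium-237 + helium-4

Conserve mass number: A = 237 + 4, so A = 241.
Conserve atomic number: Z = 93 + 2, so Z = 95.
Z = 95 is americium, so the species is americium-241.

Am-241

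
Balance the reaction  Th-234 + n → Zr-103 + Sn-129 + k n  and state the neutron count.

Conserve mass number: 235 = 103 + 129 + k, so k = 235 − 232 = 3.
Check atomic number: 90 = 40 + 50 + 0 = 90. ✓

3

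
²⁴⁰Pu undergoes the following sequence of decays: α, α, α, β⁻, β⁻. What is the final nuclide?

Start: (A, Z) = (240, 94).
After α: (236, 92).
After α: (232, 90).
After α: (228, 88).
After β⁻: (228, 89).
After β⁻: (228, 90).
Z = 90 is thorium.

Th-228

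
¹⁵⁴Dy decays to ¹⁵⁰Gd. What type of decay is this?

alpha decay

ΔA = 150 − 154 = -4; ΔZ = 64 − 66 = -2.
A drops by 4 and Z drops by 2 — the signature of alpha emission.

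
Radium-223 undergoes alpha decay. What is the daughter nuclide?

Rn-219

Alpha decay: mass number changes by -4, atomic number by -2.
A: 223 − 4 = 219; Z: 88 − 2 = 86.
Z = 86 is radon, so the daughter is radon-219.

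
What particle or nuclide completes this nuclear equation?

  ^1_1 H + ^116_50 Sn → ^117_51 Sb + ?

gamma ray

Conserve mass number: 1 + 116 = 117 + A, so A = 0.
Conserve atomic number: 1 + 50 = 51 + Z, so Z = 0.
A = 0 and Z = 0 is ^0_0 γ — a gamma ray.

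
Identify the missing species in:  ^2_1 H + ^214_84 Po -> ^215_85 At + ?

neutron

Conserve mass number: 2 + 214 = 215 + A, so A = 1.
Conserve atomic number: 1 + 84 = 85 + Z, so Z = 0.
A = 1 and Z = 0 is ^1_0 n — a neutron.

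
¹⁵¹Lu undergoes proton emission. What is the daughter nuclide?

Proton emission: mass number changes by -1, atomic number by -1.
A: 151 − 1 = 150; Z: 71 − 1 = 70.
Z = 70 is ytterbium, so the daughter is ¹⁵⁰Yb.

Yb-150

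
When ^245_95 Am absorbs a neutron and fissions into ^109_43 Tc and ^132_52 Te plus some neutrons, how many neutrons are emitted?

Conserve mass number: 246 = 109 + 132 + k, so k = 246 − 241 = 5.
Check atomic number: 95 = 43 + 52 + 0 = 95. ✓

5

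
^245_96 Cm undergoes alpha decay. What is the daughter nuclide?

Alpha decay: mass number changes by -4, atomic number by -2.
A: 245 − 4 = 241; Z: 96 − 2 = 94.
Z = 94 is plutonium, so the daughter is ^241_94 Pu.

Pu-241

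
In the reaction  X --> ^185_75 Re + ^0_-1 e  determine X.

W-185

Conserve mass number: A = 185 + 0, so A = 185.
Conserve atomic number: Z = 75 − 1, so Z = 74.
Z = 74 is tungsten, so the species is ^185_74 W.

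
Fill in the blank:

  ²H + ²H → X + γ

He-4

Conserve mass number: 2 + 2 = A + 0, so A = 4.
Conserve atomic number: 1 + 1 = Z + 0, so Z = 2.
A = 4 and Z = 2 is ⁴He — an alpha particle.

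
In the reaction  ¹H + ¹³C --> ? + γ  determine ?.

N-14

Conserve mass number: 1 + 13 = A + 0, so A = 14.
Conserve atomic number: 1 + 6 = Z + 0, so Z = 7.
Z = 7 is nitrogen, so the species is ¹⁴N.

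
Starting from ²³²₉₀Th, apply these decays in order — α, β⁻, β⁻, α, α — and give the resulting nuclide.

Rn-220

Start: (A, Z) = (232, 90).
After α: (228, 88).
After β⁻: (228, 89).
After β⁻: (228, 90).
After α: (224, 88).
After α: (220, 86).
Z = 86 is radon.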